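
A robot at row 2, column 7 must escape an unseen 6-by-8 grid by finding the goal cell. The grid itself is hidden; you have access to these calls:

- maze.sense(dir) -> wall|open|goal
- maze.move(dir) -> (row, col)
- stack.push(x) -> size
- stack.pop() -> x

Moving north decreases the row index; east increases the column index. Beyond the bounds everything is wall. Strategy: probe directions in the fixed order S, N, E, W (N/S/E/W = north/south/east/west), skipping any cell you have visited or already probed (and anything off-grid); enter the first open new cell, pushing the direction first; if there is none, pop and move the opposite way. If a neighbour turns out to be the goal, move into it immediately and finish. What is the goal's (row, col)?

>>> sense dir→south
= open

>>> push x→south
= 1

>>> move dir→south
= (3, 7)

>>> sense dir→south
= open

>>> push x→south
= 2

>>> move dir→south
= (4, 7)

>>> sense dir→south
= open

>>> push x→south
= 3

>>> move dir→south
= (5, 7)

>>> sense dir→west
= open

>>> push x→west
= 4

>>> move dir→west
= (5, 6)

>>> sense dir→north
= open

>>> push x→north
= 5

>>> move dir→north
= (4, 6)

>>> sense dir→north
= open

>>> push x→north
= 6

>>> move dir→north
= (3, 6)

>>> sense dir→north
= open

>>> push x→north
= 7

>>> move dir→north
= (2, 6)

>>> sense dir→north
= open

>>> push x→north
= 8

>>> move dir→north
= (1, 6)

>>> sense dir→north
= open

>>> push x→north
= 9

>>> move dir→north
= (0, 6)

>>> sense dir→east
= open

>>> push x→east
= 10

>>> move dir→east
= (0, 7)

>>> sense dir→south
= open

>>> push x→south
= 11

>>> move dir→south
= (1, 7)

>>> pop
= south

>>> move dir→north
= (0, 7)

>>> pop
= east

>>> move dir→west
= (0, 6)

>>> sense dir→west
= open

>>> push x→west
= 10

>>> move dir→west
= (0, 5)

>>> sense dir→south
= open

>>> push x→south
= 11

>>> move dir→south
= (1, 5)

>>> sense dir→south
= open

>>> push x→south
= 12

>>> move dir→south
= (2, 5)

>>> sense dir→south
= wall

>>> sense dir→west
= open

>>> push x→west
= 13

>>> move dir→west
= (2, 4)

>>> sense dir→south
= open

>>> push x→south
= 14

>>> move dir→south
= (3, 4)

>>> sense dir→south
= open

>>> push x→south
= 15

>>> move dir→south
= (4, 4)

>>> sense dir→south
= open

>>> push x→south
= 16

>>> move dir→south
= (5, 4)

>>> sense dir→east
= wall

>>> sense dir→west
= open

>>> push x→west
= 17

>>> move dir→west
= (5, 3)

>>> sense dir→north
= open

>>> push x→north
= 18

>>> move dir→north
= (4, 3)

>>> sense dir→north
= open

>>> push x→north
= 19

>>> move dir→north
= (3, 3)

>>> sense dir→north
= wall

>>> sense dir→west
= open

>>> push x→west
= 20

>>> move dir→west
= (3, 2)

>>> sense dir→south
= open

>>> push x→south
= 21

>>> move dir→south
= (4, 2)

>>> sense dir→south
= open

>>> push x→south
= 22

>>> move dir→south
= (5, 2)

>>> sense dir→west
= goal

>>> move dir→west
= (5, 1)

Answer: (5, 1)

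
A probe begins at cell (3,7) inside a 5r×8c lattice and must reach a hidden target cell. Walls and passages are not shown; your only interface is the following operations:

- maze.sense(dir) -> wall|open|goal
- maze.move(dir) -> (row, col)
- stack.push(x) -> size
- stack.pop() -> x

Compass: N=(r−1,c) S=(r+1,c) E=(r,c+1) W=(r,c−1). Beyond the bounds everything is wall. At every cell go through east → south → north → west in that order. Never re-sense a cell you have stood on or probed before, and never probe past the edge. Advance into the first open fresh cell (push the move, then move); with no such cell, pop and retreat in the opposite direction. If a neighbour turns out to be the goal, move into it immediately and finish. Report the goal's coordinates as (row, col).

% maze.sense dir→south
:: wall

% maze.sense dir→north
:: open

% stack.push x→north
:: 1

% maze.move dir→north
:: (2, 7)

% maze.sense dir→north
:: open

% stack.push x→north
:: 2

% maze.move dir→north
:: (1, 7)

% maze.sense dir→north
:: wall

% maze.sense dir→west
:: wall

% stack.pop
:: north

% maze.move dir→south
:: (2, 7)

% maze.sense dir→west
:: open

% stack.push x→west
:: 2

% maze.move dir→west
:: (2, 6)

% maze.sense dir→south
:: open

% stack.push x→south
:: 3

% maze.move dir→south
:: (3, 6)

% maze.sense dir→south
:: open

% stack.push x→south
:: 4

% maze.move dir→south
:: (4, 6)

% maze.sense dir→west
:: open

% stack.push x→west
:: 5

% maze.move dir→west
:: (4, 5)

% maze.sense dir→north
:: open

% stack.push x→north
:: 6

% maze.move dir→north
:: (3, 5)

% maze.sense dir→north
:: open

% stack.push x→north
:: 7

% maze.move dir→north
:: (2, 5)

% maze.sense dir→north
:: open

% stack.push x→north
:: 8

% maze.move dir→north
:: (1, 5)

% maze.sense dir→north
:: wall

% maze.sense dir→west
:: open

% stack.push x→west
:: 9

% maze.move dir→west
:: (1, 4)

% maze.sense dir→south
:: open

% stack.push x→south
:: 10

% maze.move dir→south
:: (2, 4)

% maze.sense dir→south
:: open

% stack.push x→south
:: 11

% maze.move dir→south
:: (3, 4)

% maze.sense dir→south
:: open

% stack.push x→south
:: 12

% maze.move dir→south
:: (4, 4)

% maze.sense dir→west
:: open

% stack.push x→west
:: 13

% maze.move dir→west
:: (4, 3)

% maze.sense dir→north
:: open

% stack.push x→north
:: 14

% maze.move dir→north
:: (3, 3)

% maze.sense dir→north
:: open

% stack.push x→north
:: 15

% maze.move dir→north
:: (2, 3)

% maze.sense dir→north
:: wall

% maze.sense dir→west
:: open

% stack.push x→west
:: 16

% maze.move dir→west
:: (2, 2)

% maze.sense dir→south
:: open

% stack.push x→south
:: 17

% maze.move dir→south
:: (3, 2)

% maze.sense dir→south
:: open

% stack.push x→south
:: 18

% maze.move dir→south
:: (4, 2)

% maze.sense dir→west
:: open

% stack.push x→west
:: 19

% maze.move dir→west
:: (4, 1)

% maze.sense dir→north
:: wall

% maze.sense dir→west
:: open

% stack.push x→west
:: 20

% maze.move dir→west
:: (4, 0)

% maze.sense dir→north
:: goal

% maze.move dir→north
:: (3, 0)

Answer: (3, 0)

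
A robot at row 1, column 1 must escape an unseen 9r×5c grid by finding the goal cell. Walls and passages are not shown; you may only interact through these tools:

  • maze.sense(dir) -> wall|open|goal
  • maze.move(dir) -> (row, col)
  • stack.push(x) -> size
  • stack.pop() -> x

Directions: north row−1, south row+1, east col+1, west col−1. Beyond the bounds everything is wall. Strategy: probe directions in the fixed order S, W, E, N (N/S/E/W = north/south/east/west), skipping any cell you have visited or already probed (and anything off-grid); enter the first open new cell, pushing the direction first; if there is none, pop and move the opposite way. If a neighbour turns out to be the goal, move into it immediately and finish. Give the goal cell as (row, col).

==> maze.sense(south)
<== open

==> stack.push(south)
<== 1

==> maze.move(south)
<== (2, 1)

==> maze.sense(south)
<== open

==> stack.push(south)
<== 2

==> maze.move(south)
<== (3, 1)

==> maze.sense(south)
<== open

==> stack.push(south)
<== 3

==> maze.move(south)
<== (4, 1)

==> maze.sense(south)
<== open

==> stack.push(south)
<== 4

==> maze.move(south)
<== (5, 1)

==> maze.sense(south)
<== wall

==> maze.sense(west)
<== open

==> stack.push(west)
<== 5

==> maze.move(west)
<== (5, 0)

==> maze.sense(south)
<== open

==> stack.push(south)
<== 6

==> maze.move(south)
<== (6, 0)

==> maze.sense(south)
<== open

==> stack.push(south)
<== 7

==> maze.move(south)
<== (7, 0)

==> maze.sense(south)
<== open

==> stack.push(south)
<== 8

==> maze.move(south)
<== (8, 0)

==> maze.sense(east)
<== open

==> stack.push(east)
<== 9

==> maze.move(east)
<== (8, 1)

==> maze.sense(east)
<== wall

==> maze.sense(north)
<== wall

==> stack.pop()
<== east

==> maze.move(west)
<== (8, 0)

==> stack.pop()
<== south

==> maze.move(north)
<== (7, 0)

==> stack.pop()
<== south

==> maze.move(north)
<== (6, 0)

==> stack.pop()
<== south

==> maze.move(north)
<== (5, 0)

==> maze.sense(north)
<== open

==> stack.push(north)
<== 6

==> maze.move(north)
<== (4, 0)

==> maze.sense(north)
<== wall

==> stack.pop()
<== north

==> maze.move(south)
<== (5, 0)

==> stack.pop()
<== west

==> maze.move(east)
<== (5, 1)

==> maze.sense(east)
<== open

==> stack.push(east)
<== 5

==> maze.move(east)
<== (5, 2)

==> maze.sense(south)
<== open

==> stack.push(south)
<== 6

==> maze.move(south)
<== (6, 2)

==> maze.sense(south)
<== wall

==> maze.sense(east)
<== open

==> stack.push(east)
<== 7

==> maze.move(east)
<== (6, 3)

==> maze.sense(south)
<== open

==> stack.push(south)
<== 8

==> maze.move(south)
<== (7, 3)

==> maze.sense(south)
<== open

==> stack.push(south)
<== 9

==> maze.move(south)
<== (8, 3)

==> maze.sense(east)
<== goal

==> maze.move(east)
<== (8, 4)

Answer: (8, 4)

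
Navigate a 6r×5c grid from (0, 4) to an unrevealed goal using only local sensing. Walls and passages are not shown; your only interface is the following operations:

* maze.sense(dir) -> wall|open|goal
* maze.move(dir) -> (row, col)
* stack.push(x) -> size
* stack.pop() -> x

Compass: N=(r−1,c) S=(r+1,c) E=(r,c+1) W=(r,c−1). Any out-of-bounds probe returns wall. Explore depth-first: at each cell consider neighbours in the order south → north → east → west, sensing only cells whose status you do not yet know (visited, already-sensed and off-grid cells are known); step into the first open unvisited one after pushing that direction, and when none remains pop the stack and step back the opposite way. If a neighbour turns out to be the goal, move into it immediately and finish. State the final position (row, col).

Then maze.sense with dir→south, yielding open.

I use stack.push with x→south, which returns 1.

Now I run maze.move with dir→south, giving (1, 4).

I call maze.sense with dir→south, and observe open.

I try stack.push with x→south, which returns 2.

Using maze.move with dir→south, and see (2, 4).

Invoking maze.sense with dir→south, and observe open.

I try stack.push with x→south, and get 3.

I invoke maze.move with dir→south, which returns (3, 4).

Using maze.sense with dir→south, which returns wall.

Then maze.sense with dir→west, yielding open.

Invoking stack.push with x→west, giving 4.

Invoking maze.move with dir→west, — result: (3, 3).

I invoke maze.sense with dir→south, — result: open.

Calling stack.push with x→south, yielding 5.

Using maze.move with dir→south, giving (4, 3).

I use maze.sense with dir→south, yielding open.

I invoke stack.push with x→south, and observe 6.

Calling maze.move with dir→south, yielding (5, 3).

I try maze.sense with dir→east, which returns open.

I invoke stack.push with x→east, and get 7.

I use maze.move with dir→east, and observe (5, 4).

Using stack.pop(), yielding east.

Now I run maze.move with dir→west, and observe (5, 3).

I invoke maze.sense with dir→west, : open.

Invoking stack.push with x→west, — result: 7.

Next I call maze.move with dir→west, and see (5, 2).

I invoke maze.sense with dir→north, — result: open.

Using stack.push with x→north, and observe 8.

I invoke maze.move with dir→north, → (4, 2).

I call maze.sense with dir→north, and see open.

I run stack.push with x→north, and observe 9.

I call maze.move with dir→north, and observe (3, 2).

Now I run maze.sense with dir→north, yielding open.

Invoking stack.push with x→north, yielding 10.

Then maze.move with dir→north, — result: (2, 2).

I call maze.sense with dir→north, yielding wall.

I run maze.sense with dir→east, and get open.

I run stack.push with x→east, giving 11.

Then maze.move with dir→east, and see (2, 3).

I call maze.sense with dir→north, : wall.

I invoke stack.pop(), and observe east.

Calling maze.move with dir→west, and get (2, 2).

I call maze.sense with dir→west, and get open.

I use stack.push with x→west, yielding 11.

I use maze.move with dir→west, — result: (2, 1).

Now I run maze.sense with dir→south, and observe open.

Now I run stack.push with x→south, giving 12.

Using maze.move with dir→south, yielding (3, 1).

I invoke maze.sense with dir→south, giving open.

Then stack.push with x→south, and see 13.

I invoke maze.move with dir→south, and get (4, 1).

Calling maze.sense with dir→south, — result: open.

I run stack.push with x→south, yielding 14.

Using maze.move with dir→south, which returns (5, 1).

Using maze.sense with dir→west, → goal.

I try maze.move with dir→west, and get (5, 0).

Answer: (5, 0)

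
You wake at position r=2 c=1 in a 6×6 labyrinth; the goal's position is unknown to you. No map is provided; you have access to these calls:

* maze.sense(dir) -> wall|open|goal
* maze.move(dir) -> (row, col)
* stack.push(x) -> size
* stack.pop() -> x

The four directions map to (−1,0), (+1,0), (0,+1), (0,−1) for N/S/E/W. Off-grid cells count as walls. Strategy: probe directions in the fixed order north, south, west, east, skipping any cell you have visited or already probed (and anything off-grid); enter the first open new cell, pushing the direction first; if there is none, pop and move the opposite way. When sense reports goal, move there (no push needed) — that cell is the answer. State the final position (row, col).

% maze.sense dir→north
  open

% stack.push x→north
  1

% maze.move dir→north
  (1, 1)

% maze.sense dir→north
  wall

% maze.sense dir→west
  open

% stack.push x→west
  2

% maze.move dir→west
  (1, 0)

% maze.sense dir→north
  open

% stack.push x→north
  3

% maze.move dir→north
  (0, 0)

% stack.pop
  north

% maze.move dir→south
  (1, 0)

% maze.sense dir→south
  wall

% stack.pop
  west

% maze.move dir→east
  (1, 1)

% maze.sense dir→east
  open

% stack.push x→east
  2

% maze.move dir→east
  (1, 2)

% maze.sense dir→north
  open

% stack.push x→north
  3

% maze.move dir→north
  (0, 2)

% maze.sense dir→east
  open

% stack.push x→east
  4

% maze.move dir→east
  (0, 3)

% maze.sense dir→south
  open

% stack.push x→south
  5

% maze.move dir→south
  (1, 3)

% maze.sense dir→south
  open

% stack.push x→south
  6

% maze.move dir→south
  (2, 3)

% maze.sense dir→south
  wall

% maze.sense dir→west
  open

% stack.push x→west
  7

% maze.move dir→west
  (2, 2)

% maze.sense dir→south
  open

% stack.push x→south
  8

% maze.move dir→south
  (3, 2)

% maze.sense dir→south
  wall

% maze.sense dir→west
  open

% stack.push x→west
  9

% maze.move dir→west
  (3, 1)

% maze.sense dir→south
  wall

% maze.sense dir→west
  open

% stack.push x→west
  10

% maze.move dir→west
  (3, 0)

% maze.sense dir→south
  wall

% stack.pop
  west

% maze.move dir→east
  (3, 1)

% stack.pop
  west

% maze.move dir→east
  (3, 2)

% stack.pop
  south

% maze.move dir→north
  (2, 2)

% stack.pop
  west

% maze.move dir→east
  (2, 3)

% maze.sense dir→east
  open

% stack.push x→east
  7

% maze.move dir→east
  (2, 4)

% maze.sense dir→north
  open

% stack.push x→north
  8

% maze.move dir→north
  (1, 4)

% maze.sense dir→north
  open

% stack.push x→north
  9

% maze.move dir→north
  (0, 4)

% maze.sense dir→east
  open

% stack.push x→east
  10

% maze.move dir→east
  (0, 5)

% maze.sense dir→south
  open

% stack.push x→south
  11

% maze.move dir→south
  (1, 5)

% maze.sense dir→south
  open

% stack.push x→south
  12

% maze.move dir→south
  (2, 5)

% maze.sense dir→south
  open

% stack.push x→south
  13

% maze.move dir→south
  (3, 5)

% maze.sense dir→south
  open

% stack.push x→south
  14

% maze.move dir→south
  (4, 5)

% maze.sense dir→south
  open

% stack.push x→south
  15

% maze.move dir→south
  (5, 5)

% maze.sense dir→west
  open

% stack.push x→west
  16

% maze.move dir→west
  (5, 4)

% maze.sense dir→north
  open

% stack.push x→north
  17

% maze.move dir→north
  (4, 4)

% maze.sense dir→north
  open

% stack.push x→north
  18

% maze.move dir→north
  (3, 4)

% stack.pop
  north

% maze.move dir→south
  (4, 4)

% maze.sense dir→west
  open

% stack.push x→west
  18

% maze.move dir→west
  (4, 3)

% maze.sense dir→south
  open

% stack.push x→south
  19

% maze.move dir→south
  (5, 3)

% maze.sense dir→west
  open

% stack.push x→west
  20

% maze.move dir→west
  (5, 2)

% maze.sense dir→west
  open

% stack.push x→west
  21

% maze.move dir→west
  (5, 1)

% maze.sense dir→west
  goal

% maze.move dir→west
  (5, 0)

Answer: (5, 0)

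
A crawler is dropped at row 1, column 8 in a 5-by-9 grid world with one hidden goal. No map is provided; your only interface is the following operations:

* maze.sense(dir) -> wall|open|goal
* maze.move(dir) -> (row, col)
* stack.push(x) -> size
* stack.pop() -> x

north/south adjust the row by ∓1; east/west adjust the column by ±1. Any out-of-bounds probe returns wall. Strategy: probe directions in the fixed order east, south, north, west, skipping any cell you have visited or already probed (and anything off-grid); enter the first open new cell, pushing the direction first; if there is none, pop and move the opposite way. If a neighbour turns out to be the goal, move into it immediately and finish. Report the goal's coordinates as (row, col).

Step: sense[dir=south]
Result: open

Step: push[x=south]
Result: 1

Step: move[dir=south]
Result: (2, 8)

Step: sense[dir=south]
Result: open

Step: push[x=south]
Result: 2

Step: move[dir=south]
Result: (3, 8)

Step: sense[dir=south]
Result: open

Step: push[x=south]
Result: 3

Step: move[dir=south]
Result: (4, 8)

Step: sense[dir=west]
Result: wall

Step: pop[]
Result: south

Step: move[dir=north]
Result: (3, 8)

Step: sense[dir=west]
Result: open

Step: push[x=west]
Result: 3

Step: move[dir=west]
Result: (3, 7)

Step: sense[dir=north]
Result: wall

Step: sense[dir=west]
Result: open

Step: push[x=west]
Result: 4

Step: move[dir=west]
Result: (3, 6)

Step: sense[dir=south]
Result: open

Step: push[x=south]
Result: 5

Step: move[dir=south]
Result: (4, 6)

Step: sense[dir=west]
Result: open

Step: push[x=west]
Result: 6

Step: move[dir=west]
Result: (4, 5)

Step: sense[dir=north]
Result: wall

Step: sense[dir=west]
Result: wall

Step: pop[]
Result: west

Step: move[dir=east]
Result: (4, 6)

Step: pop[]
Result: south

Step: move[dir=north]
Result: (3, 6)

Step: sense[dir=north]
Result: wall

Step: pop[]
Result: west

Step: move[dir=east]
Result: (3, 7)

Step: pop[]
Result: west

Step: move[dir=east]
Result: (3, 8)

Step: pop[]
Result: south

Step: move[dir=north]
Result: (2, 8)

Step: pop[]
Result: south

Step: move[dir=north]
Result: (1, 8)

Step: sense[dir=north]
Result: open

Step: push[x=north]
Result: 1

Step: move[dir=north]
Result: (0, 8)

Step: sense[dir=west]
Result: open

Step: push[x=west]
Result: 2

Step: move[dir=west]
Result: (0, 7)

Step: sense[dir=south]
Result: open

Step: push[x=south]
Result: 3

Step: move[dir=south]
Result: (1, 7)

Step: sense[dir=west]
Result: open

Step: push[x=west]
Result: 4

Step: move[dir=west]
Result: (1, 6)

Step: sense[dir=north]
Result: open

Step: push[x=north]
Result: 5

Step: move[dir=north]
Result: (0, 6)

Step: sense[dir=west]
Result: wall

Step: pop[]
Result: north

Step: move[dir=south]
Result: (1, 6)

Step: sense[dir=west]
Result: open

Step: push[x=west]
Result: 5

Step: move[dir=west]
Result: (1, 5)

Step: sense[dir=south]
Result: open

Step: push[x=south]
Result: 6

Step: move[dir=south]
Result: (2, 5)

Step: sense[dir=west]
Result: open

Step: push[x=west]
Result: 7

Step: move[dir=west]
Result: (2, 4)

Step: sense[dir=south]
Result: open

Step: push[x=south]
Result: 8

Step: move[dir=south]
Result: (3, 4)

Step: sense[dir=west]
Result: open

Step: push[x=west]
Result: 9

Step: move[dir=west]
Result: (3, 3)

Step: sense[dir=south]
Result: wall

Step: sense[dir=north]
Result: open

Step: push[x=north]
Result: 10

Step: move[dir=north]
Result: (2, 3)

Step: sense[dir=north]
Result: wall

Step: sense[dir=west]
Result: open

Step: push[x=west]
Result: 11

Step: move[dir=west]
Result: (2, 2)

Step: sense[dir=south]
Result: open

Step: push[x=south]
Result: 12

Step: move[dir=south]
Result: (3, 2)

Step: sense[dir=south]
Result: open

Step: push[x=south]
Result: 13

Step: move[dir=south]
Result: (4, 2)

Step: sense[dir=west]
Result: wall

Step: pop[]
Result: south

Step: move[dir=north]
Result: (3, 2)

Step: sense[dir=west]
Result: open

Step: push[x=west]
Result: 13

Step: move[dir=west]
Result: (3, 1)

Step: sense[dir=north]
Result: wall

Step: sense[dir=west]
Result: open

Step: push[x=west]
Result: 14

Step: move[dir=west]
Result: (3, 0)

Step: sense[dir=south]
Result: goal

Step: move[dir=south]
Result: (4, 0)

Answer: (4, 0)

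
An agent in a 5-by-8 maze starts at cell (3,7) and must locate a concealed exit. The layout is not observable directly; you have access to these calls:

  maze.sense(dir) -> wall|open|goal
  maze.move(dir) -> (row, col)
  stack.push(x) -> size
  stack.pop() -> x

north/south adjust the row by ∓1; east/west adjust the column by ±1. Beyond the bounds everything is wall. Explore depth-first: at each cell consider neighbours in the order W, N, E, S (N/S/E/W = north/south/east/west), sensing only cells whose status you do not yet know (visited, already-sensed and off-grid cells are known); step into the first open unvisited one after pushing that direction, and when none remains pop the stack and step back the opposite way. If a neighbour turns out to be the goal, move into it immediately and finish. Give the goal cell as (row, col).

>> maze.sense(west)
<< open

>> stack.push(west)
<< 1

>> maze.move(west)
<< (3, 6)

>> maze.sense(west)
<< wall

>> maze.sense(north)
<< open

>> stack.push(north)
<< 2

>> maze.move(north)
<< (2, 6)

>> maze.sense(west)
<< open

>> stack.push(west)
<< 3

>> maze.move(west)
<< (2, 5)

>> maze.sense(west)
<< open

>> stack.push(west)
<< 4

>> maze.move(west)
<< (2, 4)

>> maze.sense(west)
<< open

>> stack.push(west)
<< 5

>> maze.move(west)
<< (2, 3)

>> maze.sense(west)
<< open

>> stack.push(west)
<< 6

>> maze.move(west)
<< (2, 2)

>> maze.sense(west)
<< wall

>> maze.sense(north)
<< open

>> stack.push(north)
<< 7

>> maze.move(north)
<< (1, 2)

>> maze.sense(west)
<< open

>> stack.push(west)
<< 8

>> maze.move(west)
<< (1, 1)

>> maze.sense(west)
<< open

>> stack.push(west)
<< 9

>> maze.move(west)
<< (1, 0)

>> maze.sense(north)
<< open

>> stack.push(north)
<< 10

>> maze.move(north)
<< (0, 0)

>> maze.sense(east)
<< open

>> stack.push(east)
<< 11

>> maze.move(east)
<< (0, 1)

>> maze.sense(east)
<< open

>> stack.push(east)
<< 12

>> maze.move(east)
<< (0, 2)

>> maze.sense(east)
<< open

>> stack.push(east)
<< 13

>> maze.move(east)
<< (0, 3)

>> maze.sense(east)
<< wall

>> maze.sense(south)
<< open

>> stack.push(south)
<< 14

>> maze.move(south)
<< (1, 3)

>> maze.sense(east)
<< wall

>> stack.pop()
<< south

>> maze.move(north)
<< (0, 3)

>> stack.pop()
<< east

>> maze.move(west)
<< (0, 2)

>> stack.pop()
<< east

>> maze.move(west)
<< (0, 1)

>> stack.pop()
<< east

>> maze.move(west)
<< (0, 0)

>> stack.pop()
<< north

>> maze.move(south)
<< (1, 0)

>> maze.sense(south)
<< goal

>> maze.move(south)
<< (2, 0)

Answer: (2, 0)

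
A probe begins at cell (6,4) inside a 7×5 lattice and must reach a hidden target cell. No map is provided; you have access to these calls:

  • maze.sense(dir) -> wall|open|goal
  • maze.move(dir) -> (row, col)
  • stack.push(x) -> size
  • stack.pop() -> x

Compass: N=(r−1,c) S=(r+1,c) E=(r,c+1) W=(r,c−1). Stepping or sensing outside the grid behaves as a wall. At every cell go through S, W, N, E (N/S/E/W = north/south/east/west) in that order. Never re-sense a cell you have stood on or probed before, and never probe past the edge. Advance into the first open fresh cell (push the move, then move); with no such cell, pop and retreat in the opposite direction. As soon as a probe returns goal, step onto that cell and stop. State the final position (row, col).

I use sense passing west, giving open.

Using push passing west, → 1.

I call move passing west, giving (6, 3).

Using sense passing west, and see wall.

I use sense passing north, — result: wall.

Calling pop, and observe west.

I call move passing east, — result: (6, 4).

I run sense passing north, and observe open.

I call push passing north, : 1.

I invoke move passing north, which returns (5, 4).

Next I call sense passing north, → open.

Using push passing north, and observe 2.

Now I run move passing north, and observe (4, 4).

I call sense passing west, yielding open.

I invoke push passing west, → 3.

I try move passing west, → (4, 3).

I invoke sense passing west, : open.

Using push passing west, and observe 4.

I invoke move passing west, which returns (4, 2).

Then sense passing south, and get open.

I run push passing south, — result: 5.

I try move passing south, which returns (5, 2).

Next I call sense passing west, and observe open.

Now I run push passing west, — result: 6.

I call move passing west, — result: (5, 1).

I use sense passing south, and see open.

Then push passing south, → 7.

Next I call move passing south, and observe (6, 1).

Calling sense passing west, and see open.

I invoke push passing west, and get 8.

Then move passing west, and see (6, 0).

I run sense passing north, and observe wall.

Calling pop(), — result: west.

Next I call move passing east, which returns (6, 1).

I invoke pop(), → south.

Then move passing north, — result: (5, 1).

I invoke sense passing north, which returns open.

Now I run push passing north, and get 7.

I call move passing north, and get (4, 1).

Next I call sense passing west, — result: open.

I use push passing west, and get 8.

Then move passing west, → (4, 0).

I use sense passing north, and see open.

Using push passing north, giving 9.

Then move passing north, and observe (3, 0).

Using sense passing north, yielding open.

I call push passing north, → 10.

Calling move passing north, : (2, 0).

I invoke sense passing north, yielding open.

Calling push passing north, — result: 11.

I try move passing north, and get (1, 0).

Next I call sense passing north, : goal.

Calling move passing north, giving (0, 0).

Answer: (0, 0)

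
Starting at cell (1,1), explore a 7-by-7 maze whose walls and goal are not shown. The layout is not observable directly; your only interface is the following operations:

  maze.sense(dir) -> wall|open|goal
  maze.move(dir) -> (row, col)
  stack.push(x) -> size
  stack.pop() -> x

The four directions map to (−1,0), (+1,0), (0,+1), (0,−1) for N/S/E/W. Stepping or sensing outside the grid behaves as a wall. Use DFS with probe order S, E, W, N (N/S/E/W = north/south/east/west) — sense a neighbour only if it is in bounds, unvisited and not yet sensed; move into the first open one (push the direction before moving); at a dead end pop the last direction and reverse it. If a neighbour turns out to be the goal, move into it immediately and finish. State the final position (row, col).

% maze.sense dir: south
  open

% stack.push x: south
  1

% maze.move dir: south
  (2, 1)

% maze.sense dir: south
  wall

% maze.sense dir: east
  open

% stack.push x: east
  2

% maze.move dir: east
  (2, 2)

% maze.sense dir: south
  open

% stack.push x: south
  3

% maze.move dir: south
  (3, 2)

% maze.sense dir: south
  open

% stack.push x: south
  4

% maze.move dir: south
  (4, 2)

% maze.sense dir: south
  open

% stack.push x: south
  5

% maze.move dir: south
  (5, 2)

% maze.sense dir: south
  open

% stack.push x: south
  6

% maze.move dir: south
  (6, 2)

% maze.sense dir: east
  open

% stack.push x: east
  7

% maze.move dir: east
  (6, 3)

% maze.sense dir: east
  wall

% maze.sense dir: north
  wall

% stack.pop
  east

% maze.move dir: west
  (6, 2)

% maze.sense dir: west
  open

% stack.push x: west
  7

% maze.move dir: west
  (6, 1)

% maze.sense dir: west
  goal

% maze.move dir: west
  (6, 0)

Answer: (6, 0)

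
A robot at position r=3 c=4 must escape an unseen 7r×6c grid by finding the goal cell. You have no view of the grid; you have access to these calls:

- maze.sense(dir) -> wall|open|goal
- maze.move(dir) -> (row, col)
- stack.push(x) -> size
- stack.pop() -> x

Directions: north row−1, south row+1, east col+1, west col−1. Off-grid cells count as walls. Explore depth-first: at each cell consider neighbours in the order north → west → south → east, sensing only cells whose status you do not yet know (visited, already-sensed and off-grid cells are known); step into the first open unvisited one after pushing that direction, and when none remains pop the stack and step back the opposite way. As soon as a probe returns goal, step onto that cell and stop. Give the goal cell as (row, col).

>>> maze.sense north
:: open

>>> stack.push north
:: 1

>>> maze.move north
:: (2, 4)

>>> maze.sense north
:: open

>>> stack.push north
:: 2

>>> maze.move north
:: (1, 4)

>>> maze.sense north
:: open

>>> stack.push north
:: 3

>>> maze.move north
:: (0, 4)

>>> maze.sense west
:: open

>>> stack.push west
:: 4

>>> maze.move west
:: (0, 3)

>>> maze.sense west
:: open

>>> stack.push west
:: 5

>>> maze.move west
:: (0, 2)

>>> maze.sense west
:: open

>>> stack.push west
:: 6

>>> maze.move west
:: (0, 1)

>>> maze.sense west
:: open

>>> stack.push west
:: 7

>>> maze.move west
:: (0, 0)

>>> maze.sense south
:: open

>>> stack.push south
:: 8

>>> maze.move south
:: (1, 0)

>>> maze.sense south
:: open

>>> stack.push south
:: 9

>>> maze.move south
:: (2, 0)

>>> maze.sense south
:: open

>>> stack.push south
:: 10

>>> maze.move south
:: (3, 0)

>>> maze.sense south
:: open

>>> stack.push south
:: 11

>>> maze.move south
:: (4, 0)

>>> maze.sense south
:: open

>>> stack.push south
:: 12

>>> maze.move south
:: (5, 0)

>>> maze.sense south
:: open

>>> stack.push south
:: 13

>>> maze.move south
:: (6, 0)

>>> maze.sense east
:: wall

>>> stack.pop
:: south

>>> maze.move north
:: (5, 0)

>>> maze.sense east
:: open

>>> stack.push east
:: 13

>>> maze.move east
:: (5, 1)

>>> maze.sense north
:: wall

>>> maze.sense east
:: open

>>> stack.push east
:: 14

>>> maze.move east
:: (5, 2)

>>> maze.sense north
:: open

>>> stack.push north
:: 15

>>> maze.move north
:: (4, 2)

>>> maze.sense north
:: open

>>> stack.push north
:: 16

>>> maze.move north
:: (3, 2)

>>> maze.sense north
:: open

>>> stack.push north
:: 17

>>> maze.move north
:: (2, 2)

>>> maze.sense north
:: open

>>> stack.push north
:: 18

>>> maze.move north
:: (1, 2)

>>> maze.sense west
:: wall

>>> maze.sense east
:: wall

>>> stack.pop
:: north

>>> maze.move south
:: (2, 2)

>>> maze.sense west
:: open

>>> stack.push west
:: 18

>>> maze.move west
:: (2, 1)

>>> maze.sense south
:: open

>>> stack.push south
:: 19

>>> maze.move south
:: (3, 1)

>>> stack.pop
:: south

>>> maze.move north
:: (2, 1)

>>> stack.pop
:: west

>>> maze.move east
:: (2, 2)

>>> maze.sense east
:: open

>>> stack.push east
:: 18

>>> maze.move east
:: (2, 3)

>>> maze.sense south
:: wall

>>> stack.pop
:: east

>>> maze.move west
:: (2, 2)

>>> stack.pop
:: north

>>> maze.move south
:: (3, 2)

>>> stack.pop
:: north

>>> maze.move south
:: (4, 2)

>>> maze.sense east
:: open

>>> stack.push east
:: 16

>>> maze.move east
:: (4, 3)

>>> maze.sense south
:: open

>>> stack.push south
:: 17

>>> maze.move south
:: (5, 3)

>>> maze.sense south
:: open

>>> stack.push south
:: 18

>>> maze.move south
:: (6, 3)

>>> maze.sense west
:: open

>>> stack.push west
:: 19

>>> maze.move west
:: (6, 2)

>>> stack.pop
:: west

>>> maze.move east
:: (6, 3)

>>> maze.sense east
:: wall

>>> stack.pop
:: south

>>> maze.move north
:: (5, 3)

>>> maze.sense east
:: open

>>> stack.push east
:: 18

>>> maze.move east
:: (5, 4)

>>> maze.sense north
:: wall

>>> maze.sense east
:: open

>>> stack.push east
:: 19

>>> maze.move east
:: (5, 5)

>>> maze.sense north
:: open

>>> stack.push north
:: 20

>>> maze.move north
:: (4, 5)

>>> maze.sense north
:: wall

>>> stack.pop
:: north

>>> maze.move south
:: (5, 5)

>>> maze.sense south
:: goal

>>> maze.move south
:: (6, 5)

Answer: (6, 5)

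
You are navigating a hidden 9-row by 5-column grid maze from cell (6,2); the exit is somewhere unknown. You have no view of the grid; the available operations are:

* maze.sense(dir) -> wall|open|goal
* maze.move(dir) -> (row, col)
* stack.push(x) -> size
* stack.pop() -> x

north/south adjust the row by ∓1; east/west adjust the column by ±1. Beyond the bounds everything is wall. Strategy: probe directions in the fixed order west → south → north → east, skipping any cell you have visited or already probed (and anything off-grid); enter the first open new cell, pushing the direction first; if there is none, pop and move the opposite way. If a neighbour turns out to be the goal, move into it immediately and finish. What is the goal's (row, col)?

$ sense west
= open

$ push west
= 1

$ move west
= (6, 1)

$ sense west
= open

$ push west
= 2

$ move west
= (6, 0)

$ sense south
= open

$ push south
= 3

$ move south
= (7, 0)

$ sense south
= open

$ push south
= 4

$ move south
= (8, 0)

$ sense east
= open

$ push east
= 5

$ move east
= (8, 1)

$ sense north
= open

$ push north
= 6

$ move north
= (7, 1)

$ sense east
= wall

$ pop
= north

$ move south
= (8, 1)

$ sense east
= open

$ push east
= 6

$ move east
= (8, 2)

$ sense east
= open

$ push east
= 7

$ move east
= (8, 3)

$ sense north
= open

$ push north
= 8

$ move north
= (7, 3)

$ sense north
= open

$ push north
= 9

$ move north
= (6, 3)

$ sense north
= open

$ push north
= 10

$ move north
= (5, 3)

$ sense west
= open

$ push west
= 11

$ move west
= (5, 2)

$ sense west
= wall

$ sense north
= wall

$ pop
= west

$ move east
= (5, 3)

$ sense north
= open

$ push north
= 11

$ move north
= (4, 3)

$ sense north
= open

$ push north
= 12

$ move north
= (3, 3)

$ sense west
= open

$ push west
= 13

$ move west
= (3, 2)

$ sense west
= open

$ push west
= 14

$ move west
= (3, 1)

$ sense west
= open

$ push west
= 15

$ move west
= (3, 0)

$ sense south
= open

$ push south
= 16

$ move south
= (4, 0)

$ sense south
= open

$ push south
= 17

$ move south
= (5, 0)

$ pop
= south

$ move north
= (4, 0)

$ sense east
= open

$ push east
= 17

$ move east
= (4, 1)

$ pop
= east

$ move west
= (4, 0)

$ pop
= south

$ move north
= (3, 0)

$ sense north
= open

$ push north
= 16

$ move north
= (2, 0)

$ sense north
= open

$ push north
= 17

$ move north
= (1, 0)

$ sense north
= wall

$ sense east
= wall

$ pop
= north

$ move south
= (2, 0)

$ sense east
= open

$ push east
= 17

$ move east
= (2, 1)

$ sense east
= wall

$ pop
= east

$ move west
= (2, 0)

$ pop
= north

$ move south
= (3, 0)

$ pop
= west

$ move east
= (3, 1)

$ pop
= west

$ move east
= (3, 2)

$ pop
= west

$ move east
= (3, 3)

$ sense north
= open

$ push north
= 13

$ move north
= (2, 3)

$ sense north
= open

$ push north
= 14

$ move north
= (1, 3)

$ sense west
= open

$ push west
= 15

$ move west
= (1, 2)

$ sense north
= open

$ push north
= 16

$ move north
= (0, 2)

$ sense west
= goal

$ move west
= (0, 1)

Answer: (0, 1)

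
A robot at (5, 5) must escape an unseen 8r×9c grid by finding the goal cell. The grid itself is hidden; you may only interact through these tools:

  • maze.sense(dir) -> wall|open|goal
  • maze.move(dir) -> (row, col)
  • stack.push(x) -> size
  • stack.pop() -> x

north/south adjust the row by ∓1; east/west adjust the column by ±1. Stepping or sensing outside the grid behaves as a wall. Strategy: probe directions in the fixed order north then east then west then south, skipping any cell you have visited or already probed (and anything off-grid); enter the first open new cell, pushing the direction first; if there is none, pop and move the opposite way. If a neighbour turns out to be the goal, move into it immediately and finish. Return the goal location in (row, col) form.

-- 1. maze.sense(north) == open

-- 2. stack.push(north) == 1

-- 3. maze.move(north) == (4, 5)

-- 4. maze.sense(north) == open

-- 5. stack.push(north) == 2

-- 6. maze.move(north) == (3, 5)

-- 7. maze.sense(north) == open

-- 8. stack.push(north) == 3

-- 9. maze.move(north) == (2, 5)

-- 10. maze.sense(north) == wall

-- 11. maze.sense(east) == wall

-- 12. maze.sense(west) == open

-- 13. stack.push(west) == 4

-- 14. maze.move(west) == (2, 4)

-- 15. maze.sense(north) == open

-- 16. stack.push(north) == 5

-- 17. maze.move(north) == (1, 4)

-- 18. maze.sense(north) == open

-- 19. stack.push(north) == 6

-- 20. maze.move(north) == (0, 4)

-- 21. maze.sense(east) == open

-- 22. stack.push(east) == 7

-- 23. maze.move(east) == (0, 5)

-- 24. maze.sense(east) == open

-- 25. stack.push(east) == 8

-- 26. maze.move(east) == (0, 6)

-- 27. maze.sense(east) == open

-- 28. stack.push(east) == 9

-- 29. maze.move(east) == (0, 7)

-- 30. maze.sense(east) == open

-- 31. stack.push(east) == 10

-- 32. maze.move(east) == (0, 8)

-- 33. maze.sense(south) == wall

-- 34. stack.pop() == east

-- 35. maze.move(west) == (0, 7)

-- 36. maze.sense(south) == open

-- 37. stack.push(south) == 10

-- 38. maze.move(south) == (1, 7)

-- 39. maze.sense(west) == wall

-- 40. maze.sense(south) == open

-- 41. stack.push(south) == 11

-- 42. maze.move(south) == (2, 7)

-- 43. maze.sense(east) == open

-- 44. stack.push(east) == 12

-- 45. maze.move(east) == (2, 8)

-- 46. maze.sense(south) == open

-- 47. stack.push(south) == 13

-- 48. maze.move(south) == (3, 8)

-- 49. maze.sense(west) == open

-- 50. stack.push(west) == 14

-- 51. maze.move(west) == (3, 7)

-- 52. maze.sense(west) == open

-- 53. stack.push(west) == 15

-- 54. maze.move(west) == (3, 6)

-- 55. maze.sense(south) == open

-- 56. stack.push(south) == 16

-- 57. maze.move(south) == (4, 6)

-- 58. maze.sense(east) == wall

-- 59. maze.sense(south) == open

-- 60. stack.push(south) == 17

-- 61. maze.move(south) == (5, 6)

-- 62. maze.sense(east) == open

-- 63. stack.push(east) == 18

-- 64. maze.move(east) == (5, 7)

-- 65. maze.sense(east) == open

-- 66. stack.push(east) == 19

-- 67. maze.move(east) == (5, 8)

-- 68. maze.sense(north) == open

-- 69. stack.push(north) == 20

-- 70. maze.move(north) == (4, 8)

-- 71. stack.pop() == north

-- 72. maze.move(south) == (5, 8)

-- 73. maze.sense(south) == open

-- 74. stack.push(south) == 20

-- 75. maze.move(south) == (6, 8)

-- 76. maze.sense(west) == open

-- 77. stack.push(west) == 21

-- 78. maze.move(west) == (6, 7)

-- 79. maze.sense(west) == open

-- 80. stack.push(west) == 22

-- 81. maze.move(west) == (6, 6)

-- 82. maze.sense(west) == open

-- 83. stack.push(west) == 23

-- 84. maze.move(west) == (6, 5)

-- 85. maze.sense(west) == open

-- 86. stack.push(west) == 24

-- 87. maze.move(west) == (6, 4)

-- 88. maze.sense(north) == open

-- 89. stack.push(north) == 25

-- 90. maze.move(north) == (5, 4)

-- 91. maze.sense(north) == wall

-- 92. maze.sense(west) == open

-- 93. stack.push(west) == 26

-- 94. maze.move(west) == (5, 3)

-- 95. maze.sense(north) == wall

-- 96. maze.sense(west) == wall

-- 97. maze.sense(south) == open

-- 98. stack.push(south) == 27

-- 99. maze.move(south) == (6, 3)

-- 100. maze.sense(west) == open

-- 101. stack.push(west) == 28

-- 102. maze.move(west) == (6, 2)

-- 103. maze.sense(west) == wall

-- 104. maze.sense(south) == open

-- 105. stack.push(south) == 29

-- 106. maze.move(south) == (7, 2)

-- 107. maze.sense(east) == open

-- 108. stack.push(east) == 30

-- 109. maze.move(east) == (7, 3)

-- 110. maze.sense(east) == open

-- 111. stack.push(east) == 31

-- 112. maze.move(east) == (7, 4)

-- 113. maze.sense(east) == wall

-- 114. stack.pop() == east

-- 115. maze.move(west) == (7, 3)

-- 116. stack.pop() == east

-- 117. maze.move(west) == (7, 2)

-- 118. maze.sense(west) == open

-- 119. stack.push(west) == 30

-- 120. maze.move(west) == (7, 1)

-- 121. maze.sense(west) == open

-- 122. stack.push(west) == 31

-- 123. maze.move(west) == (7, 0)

-- 124. maze.sense(north) == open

-- 125. stack.push(north) == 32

-- 126. maze.move(north) == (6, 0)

-- 127. maze.sense(north) == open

-- 128. stack.push(north) == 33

-- 129. maze.move(north) == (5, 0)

-- 130. maze.sense(north) == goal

-- 131. maze.move(north) == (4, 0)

Answer: (4, 0)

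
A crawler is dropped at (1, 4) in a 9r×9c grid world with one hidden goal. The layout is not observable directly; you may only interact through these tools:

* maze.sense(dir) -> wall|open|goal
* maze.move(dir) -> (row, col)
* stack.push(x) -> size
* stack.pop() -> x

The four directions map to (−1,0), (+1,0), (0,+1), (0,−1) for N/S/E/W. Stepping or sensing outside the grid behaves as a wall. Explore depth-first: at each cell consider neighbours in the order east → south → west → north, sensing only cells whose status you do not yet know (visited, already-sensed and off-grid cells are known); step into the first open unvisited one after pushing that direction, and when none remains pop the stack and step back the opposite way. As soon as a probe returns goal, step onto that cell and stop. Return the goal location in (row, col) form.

Using sense(east), and get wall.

Invoking sense(south), and see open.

Using push(south), and get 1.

I run move(south), giving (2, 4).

Calling sense(east), → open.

Now I run push(east), → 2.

Next I call move(east), → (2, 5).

I invoke sense(east), : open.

I invoke push(east), giving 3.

I use move(east), — result: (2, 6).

Then sense(east), → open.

Then push(east), : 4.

I invoke move(east), which returns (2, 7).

I run sense(east), yielding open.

I run push(east), and see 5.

I invoke move(east), : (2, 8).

Using sense(south), → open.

Next I call push(south), — result: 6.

Invoking move(south), and observe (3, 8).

I call sense(south), : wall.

I call sense(west), and see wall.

I run pop, and get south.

I invoke move(north), and observe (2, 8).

Now I run sense(north), which returns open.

Calling push(north), which returns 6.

I call move(north), and get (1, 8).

I call sense(west), : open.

Using push(west), → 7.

I run move(west), and observe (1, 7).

I invoke sense(west), and see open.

Next I call push(west), which returns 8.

I call move(west), which returns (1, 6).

I call sense(north), and observe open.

I call push(north), and get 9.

I run move(north), and observe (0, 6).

I use sense(east), and observe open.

I use push(east), — result: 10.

I run move(east), : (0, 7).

I call sense(east), : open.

I invoke push(east), yielding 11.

I run move(east), : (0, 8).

I use pop, and get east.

I try move(west), — result: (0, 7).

I use pop(), yielding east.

Next I call move(west), — result: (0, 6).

I use sense(west), and get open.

Using push(west), and get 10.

I invoke move(west), and observe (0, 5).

Then sense(west), which returns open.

Then push(west), giving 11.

I invoke move(west), which returns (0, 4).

Now I run sense(west), → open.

Next I call push(west), — result: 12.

I call move(west), → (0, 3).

I use sense(south), and get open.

Then push(south), yielding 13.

Now I run move(south), and see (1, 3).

Calling sense(south), : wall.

I use sense(west), and see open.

Invoking push(west), and see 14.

I run move(west), and observe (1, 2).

Using sense(south), and see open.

I run push(south), — result: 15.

Calling move(south), — result: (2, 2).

I use sense(south), → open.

Invoking push(south), and observe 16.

Invoking move(south), → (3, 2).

I call sense(east), yielding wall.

Next I call sense(south), and get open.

Using push(south), and see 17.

Calling move(south), — result: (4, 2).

Using sense(east), : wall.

Calling sense(south), which returns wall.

I try sense(west), yielding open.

Then push(west), : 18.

I try move(west), → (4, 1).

Then sense(south), and see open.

I use push(south), → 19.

Next I call move(south), and observe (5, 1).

I run sense(south), and get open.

Next I call push(south), and get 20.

I use move(south), and see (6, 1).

Next I call sense(east), — result: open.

Now I run push(east), and see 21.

Next I call move(east), → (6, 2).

Next I call sense(east), — result: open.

Then push(east), → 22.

Calling move(east), giving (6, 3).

I invoke sense(east), and see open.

Using push(east), : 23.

Now I run move(east), which returns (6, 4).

I invoke sense(east), giving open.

Invoking push(east), and get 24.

Invoking move(east), — result: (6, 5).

I call sense(east), : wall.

I try sense(south), yielding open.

Next I call push(south), and get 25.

Now I run move(south), and observe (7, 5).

Now I run sense(east), and observe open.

Now I run push(east), yielding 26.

Now I run move(east), : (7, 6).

Next I call sense(east), yielding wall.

Then sense(south), and see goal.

I run move(south), yielding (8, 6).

Answer: (8, 6)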